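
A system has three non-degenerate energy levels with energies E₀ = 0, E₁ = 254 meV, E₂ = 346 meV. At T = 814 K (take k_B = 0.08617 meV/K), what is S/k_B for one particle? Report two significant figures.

k_BT = 0.08617 × 814 K = 70.14 meV.
Eᵢ/kT = 0, 3.621, 4.933.
Z = Σ e^(−Eᵢ/kT) = e^(−0) + e^(−3.621) + e^(−4.933) = 1.000 + 0.02676 + 0.007205 = 1.034.
⟨E⟩ = Σ EᵢPᵢ = 8.984 meV.
S/k_B = ln Z + ⟨E⟩/kT = ln(1.034) + 8.984/70.14 = 0.03343 + 0.1281 = 0.16.

0.16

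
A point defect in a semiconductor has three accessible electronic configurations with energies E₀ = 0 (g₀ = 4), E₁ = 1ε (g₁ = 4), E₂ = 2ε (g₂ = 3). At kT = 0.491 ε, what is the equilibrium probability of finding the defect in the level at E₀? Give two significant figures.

0.87

Eᵢ/kT = 0, 2.037, 4.073.
Z = Σ gᵢe^(−Eᵢ/kT) = 4·e^(−0) + 4·e^(−2.037) + 3·e^(−4.073) = 4.000 + 0.5217 + 0.05108 = 4.573.
P₀ = g₀ e^(−E₀/kT) / Z = 4.000/4.573 = 0.87.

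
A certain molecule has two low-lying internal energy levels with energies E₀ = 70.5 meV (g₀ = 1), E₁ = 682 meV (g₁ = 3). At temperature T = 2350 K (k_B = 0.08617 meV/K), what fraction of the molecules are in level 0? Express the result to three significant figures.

k_BT = 0.08617 × 2350 K = 202.50 meV.
Eᵢ/kT = 0.34815, 3.3679.
Z = Σ gᵢe^(−Eᵢ/kT) = 1·e^(−0.34815) + 3·e^(−3.3679) = 0.70599 + 0.10339 = 0.80938.
P₀ = g₀ e^(−E₀/kT) / Z = 0.70599/0.80938 = 0.872.

0.872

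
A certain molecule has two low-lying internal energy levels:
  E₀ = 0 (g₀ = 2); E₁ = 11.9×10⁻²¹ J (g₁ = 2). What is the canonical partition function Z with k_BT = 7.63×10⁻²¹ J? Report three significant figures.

Z = 2.42

Eᵢ/kT = 0, 1.5596.
Z = Σ gᵢe^(−Eᵢ/kT) = 2·e^(−0) + 2·e^(−1.5596) = 2.0000 + 0.42044 = 2.4204.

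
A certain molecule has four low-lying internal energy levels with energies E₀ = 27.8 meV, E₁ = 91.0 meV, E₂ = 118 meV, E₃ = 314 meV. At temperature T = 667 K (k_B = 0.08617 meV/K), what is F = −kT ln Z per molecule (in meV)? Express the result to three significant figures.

k_BT = 0.08617 × 667 K = 57.475 meV.
Eᵢ/kT = 0.48369, 1.5833, 2.0531, 5.4632.
Z = Σ e^(−Eᵢ/kT) = e^(−0.48369) + e^(−1.5833) + e^(−2.0531) + e^(−5.4632) = 0.61650 + 0.20530 + 0.12834 + 0.0042400 = 0.95438.
F = −kT ln Z = −57.475 × ln(0.95438) = −57.475 × -0.046693 = 2.68 meV.

2.68 meV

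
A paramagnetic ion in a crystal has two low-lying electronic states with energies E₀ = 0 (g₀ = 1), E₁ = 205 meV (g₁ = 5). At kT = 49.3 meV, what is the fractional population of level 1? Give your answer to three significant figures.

0.0725

Eᵢ/kT = 0, 4.1582.
Z = Σ gᵢe^(−Eᵢ/kT) = 1·e^(−0) + 5·e^(−4.1582) = 1.0000 + 0.078178 = 1.0782.
P₁ = g₁ e^(−E₁/kT) / Z = 0.078178/1.0782 = 0.0725.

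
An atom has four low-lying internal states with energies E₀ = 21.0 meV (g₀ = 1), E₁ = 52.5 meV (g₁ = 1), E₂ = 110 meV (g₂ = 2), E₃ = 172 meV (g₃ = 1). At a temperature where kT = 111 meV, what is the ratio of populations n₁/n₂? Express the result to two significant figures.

n₁/n₂ = (g₁/g₂) exp[−(E₁−E₂)/kT] = (1/2) × exp(−(-57.5 meV)/(111 meV)) = (1/2) × exp(0.5180) = 0.84.

0.84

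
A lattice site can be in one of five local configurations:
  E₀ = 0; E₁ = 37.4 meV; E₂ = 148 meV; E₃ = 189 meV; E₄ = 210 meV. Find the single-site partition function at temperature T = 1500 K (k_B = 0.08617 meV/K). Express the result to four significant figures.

k_BT = 0.08617 × 1500 K = 129.255 meV.
Eᵢ/kT = 0, 0.289351, 1.14502, 1.46223, 1.62470.
Z = Σ e^(−Eᵢ/kT) = e^(−0) + e^(−0.289351) + e^(−1.14502) + e^(−1.46223) + e^(−1.62470) = 1.00000 + 0.748749 + 0.318218 + 0.231719 + 0.196971 = 2.49566.

Z = 2.496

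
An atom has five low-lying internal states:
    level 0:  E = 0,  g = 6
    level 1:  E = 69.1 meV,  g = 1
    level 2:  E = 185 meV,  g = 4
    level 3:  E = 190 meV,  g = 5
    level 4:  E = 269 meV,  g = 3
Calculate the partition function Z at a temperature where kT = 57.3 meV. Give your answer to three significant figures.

Eᵢ/kT = 0, 1.2059, 3.2286, 3.3159, 4.6946.
Z = Σ gᵢe^(−Eᵢ/kT) = 6·e^(−0) + 1·e^(−1.2059) + 4·e^(−3.2286) + 5·e^(−3.3159) + 3·e^(−4.6946) = 6.0000 + 0.29942 + 0.15845 + 0.18151 + 0.027434 = 6.6668.

Z = 6.67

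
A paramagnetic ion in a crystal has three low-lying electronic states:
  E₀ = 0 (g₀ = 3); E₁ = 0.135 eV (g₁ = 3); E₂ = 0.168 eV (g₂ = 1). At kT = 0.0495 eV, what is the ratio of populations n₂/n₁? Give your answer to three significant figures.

0.171

n₂/n₁ = (g₂/g₁) exp[−(E₂−E₁)/kT] = (1/3) × exp(−(0.033 eV)/(0.0495 eV)) = (1/3) × exp(-0.66667) = 0.171.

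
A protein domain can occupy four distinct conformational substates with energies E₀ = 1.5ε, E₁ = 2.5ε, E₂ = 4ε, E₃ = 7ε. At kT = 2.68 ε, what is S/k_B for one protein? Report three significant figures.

Eᵢ/kT = 0.55970, 0.93284, 1.4925, 2.6119.
Z = Σ e^(−Eᵢ/kT) = e^(−0.55970) + e^(−0.93284) + e^(−1.4925) + e^(−2.6119) = 0.57138 + 0.39343 + 0.22481 + 0.073395 = 1.2630.
⟨E⟩ = Σ EᵢPᵢ = 2.5761 ε.
S/k_B = ln Z + ⟨E⟩/kT = ln(1.2630) + 2.5761/2.68 = 0.23349 + 0.96123 = 1.19.

1.19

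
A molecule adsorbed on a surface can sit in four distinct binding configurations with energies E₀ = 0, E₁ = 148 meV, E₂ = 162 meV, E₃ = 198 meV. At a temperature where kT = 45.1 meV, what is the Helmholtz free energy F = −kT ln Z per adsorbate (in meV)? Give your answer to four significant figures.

Eᵢ/kT = 0, 3.28160, 3.59202, 4.39024.
Z = Σ e^(−Eᵢ/kT) = e^(−0) + e^(−3.28160) + e^(−3.59202) + e^(−4.39024) = 1.00000 + 0.0375681 + 0.0275426 + 0.0123978 = 1.07751.
F = −kT ln Z = −45.1 × ln(1.07751) = −45.1 × 0.0746528 = -3.367 meV.

-3.367 meV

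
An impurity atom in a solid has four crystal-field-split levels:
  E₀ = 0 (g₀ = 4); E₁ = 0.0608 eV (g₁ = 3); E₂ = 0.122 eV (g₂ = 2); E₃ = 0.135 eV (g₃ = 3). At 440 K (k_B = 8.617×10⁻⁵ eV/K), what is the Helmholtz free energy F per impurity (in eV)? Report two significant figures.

k_BT = 8.617×10⁻⁵ × 440 K = 0.03791 eV.
Eᵢ/kT = 0, 1.604, 3.218, 3.561.
Z = Σ gᵢe^(−Eᵢ/kT) = 4·e^(−0) + 3·e^(−1.604) + 2·e^(−3.218) + 3·e^(−3.561) = 4.000 + 0.6033 + 0.08007 + 0.08523 = 4.769.
F = −kT ln Z = −0.03791 × ln(4.769) = −0.03791 × 1.562 = -0.059 eV.

-0.059 eV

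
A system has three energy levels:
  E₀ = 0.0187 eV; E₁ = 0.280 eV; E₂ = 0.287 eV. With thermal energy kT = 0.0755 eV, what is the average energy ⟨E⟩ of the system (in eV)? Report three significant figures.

0.0337 eV

Eᵢ/kT = 0.24768, 3.7086, 3.8013.
Z = Σ e^(−Eᵢ/kT) = e^(−0.24768) + e^(−3.7086) + e^(−3.8013) = 0.78061 + 0.024512 + 0.022342 = 0.82746.
⟨E⟩ = Σ Eᵢ e^(−Eᵢ/kT) / Z = (0.0187·0.78061 + 0.280·0.024512 + 0.287·0.022342) / 0.82746 = 0.0337 eV.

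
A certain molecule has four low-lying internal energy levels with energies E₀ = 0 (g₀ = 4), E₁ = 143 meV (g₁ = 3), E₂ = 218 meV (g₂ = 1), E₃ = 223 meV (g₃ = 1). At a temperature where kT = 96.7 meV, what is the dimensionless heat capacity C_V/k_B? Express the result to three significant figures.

0.432

Eᵢ/kT = 0, 1.4788, 2.2544, 2.3061.
Z = Σ gᵢe^(−Eᵢ/kT) = 4·e^(−0) + 3·e^(−1.4788) + 1·e^(−2.2544) + 1·e^(−2.3061) = 4.0000 + 0.68373 + 0.10494 + 0.099649 = 4.8883.
⟨E⟩ = 29.227 meV, ⟨E²⟩ = 4894.2 meV².
C_V/k_B = (⟨E²⟩ − ⟨E⟩²)/(kT)² = (4894.2 − 854.22)/9350.9 = 0.432.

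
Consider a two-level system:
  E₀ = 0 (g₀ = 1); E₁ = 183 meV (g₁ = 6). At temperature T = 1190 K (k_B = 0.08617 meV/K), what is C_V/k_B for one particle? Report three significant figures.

0.796

k_BT = 0.08617 × 1190 K = 102.54 meV.
Eᵢ/kT = 0, 1.7847.
Z = Σ gᵢe^(−Eᵢ/kT) = 1·e^(−0) + 6·e^(−1.7847) = 1.0000 + 1.0071 = 2.0071.
⟨E⟩ = 91.824 meV, ⟨E²⟩ = 16804 meV².
C_V/k_B = (⟨E²⟩ − ⟨E⟩²)/(kT)² = (16804 − 8431.6)/10514 = 0.796.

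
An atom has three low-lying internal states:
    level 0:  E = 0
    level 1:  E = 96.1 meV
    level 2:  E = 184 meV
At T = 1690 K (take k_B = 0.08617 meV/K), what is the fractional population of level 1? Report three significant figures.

k_BT = 0.08617 × 1690 K = 145.63 meV.
Eᵢ/kT = 0, 0.65989, 1.2635.
Z = Σ e^(−Eᵢ/kT) = e^(−0) + e^(−0.65989) + e^(−1.2635) = 1.0000 + 0.51691 + 0.28266 = 1.7996.
P₁ = e^(−E₁/kT) / Z = 0.51691/1.7996 = 0.287.

0.287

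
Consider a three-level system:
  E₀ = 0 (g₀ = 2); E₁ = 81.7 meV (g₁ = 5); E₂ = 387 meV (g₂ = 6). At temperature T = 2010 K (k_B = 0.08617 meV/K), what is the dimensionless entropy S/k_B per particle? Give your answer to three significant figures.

2.26

k_BT = 0.08617 × 2010 K = 173.20 meV.
Eᵢ/kT = 0, 0.47171, 2.2344.
Z = Σ gᵢe^(−Eᵢ/kT) = 2·e^(−0) + 5·e^(−0.47171) + 6·e^(−2.2344) = 2.0000 + 3.1197 + 0.64234 = 5.7620.
⟨E⟩ = Σ EᵢPᵢ = 87.377 meV.
S/k_B = ln Z + ⟨E⟩/kT = ln(5.7620) + 87.377/173.20 = 1.7513 + 0.50449 = 2.26.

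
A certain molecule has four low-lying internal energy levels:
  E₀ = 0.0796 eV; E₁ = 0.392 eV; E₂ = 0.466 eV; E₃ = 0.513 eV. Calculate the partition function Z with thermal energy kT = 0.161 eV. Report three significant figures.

Eᵢ/kT = 0.49441, 2.4348, 2.8944, 3.1863.
Z = Σ e^(−Eᵢ/kT) = e^(−0.49441) + e^(−2.4348) + e^(−2.8944) + e^(−3.1863) = 0.60993 + 0.087615 + 0.055332 + 0.041324 = 0.79420.

Z = 0.794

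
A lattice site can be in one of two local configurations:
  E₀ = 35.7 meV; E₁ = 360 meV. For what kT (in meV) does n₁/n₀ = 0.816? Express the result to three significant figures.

n₁/n₀ = exp[−(E₁−E₀)/kT] = 0.816.
⇒ (E₁−E₀)/kT = ln(1/0.816) = ln(1.2255) = 0.20335.
kT = 324.3 meV / 0.20335 = 1590 meV.

1590 meV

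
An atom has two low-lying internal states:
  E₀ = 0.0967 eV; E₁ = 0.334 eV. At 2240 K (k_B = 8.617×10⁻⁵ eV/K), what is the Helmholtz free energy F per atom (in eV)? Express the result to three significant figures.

0.0472 eV

k_BT = 8.617×10⁻⁵ × 2240 K = 0.19302 eV.
Eᵢ/kT = 0.50098, 1.7304.
Z = Σ e^(−Eᵢ/kT) = e^(−0.50098) + e^(−1.7304) = 0.60594 + 0.17721 = 0.78315.
F = −kT ln Z = −0.19302 × ln(0.78315) = −0.19302 × -0.24443 = 0.0472 eV.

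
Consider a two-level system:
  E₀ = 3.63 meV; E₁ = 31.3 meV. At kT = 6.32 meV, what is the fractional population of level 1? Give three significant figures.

0.0124

Eᵢ/kT = 0.57437, 4.9525.
Z = Σ e^(−Eᵢ/kT) = e^(−0.57437) + e^(−4.9525) = 0.56306 + 0.0070657 = 0.57013.
P₁ = e^(−E₁/kT) / Z = 0.0070657/0.57013 = 0.0124.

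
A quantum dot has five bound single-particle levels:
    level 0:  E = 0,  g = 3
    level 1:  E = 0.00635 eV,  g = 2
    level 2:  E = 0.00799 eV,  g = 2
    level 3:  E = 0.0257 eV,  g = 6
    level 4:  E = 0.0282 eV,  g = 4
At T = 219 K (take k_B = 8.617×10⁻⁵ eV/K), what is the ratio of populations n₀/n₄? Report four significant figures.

k_BT = 8.617×10⁻⁵ × 219 K = 0.0188712 eV.
n₀/n₄ = (g₀/g₄) exp[−(E₀−E₄)/kT] = (3/4) × exp(−(-0.0282 eV)/(0.0188712 eV)) = (3/4) × exp(1.49434) = 3.342.

3.342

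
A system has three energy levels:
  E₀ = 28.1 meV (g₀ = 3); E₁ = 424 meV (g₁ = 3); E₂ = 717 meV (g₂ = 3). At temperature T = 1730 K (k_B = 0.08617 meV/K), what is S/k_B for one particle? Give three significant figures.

k_BT = 0.08617 × 1730 K = 149.07 meV.
Eᵢ/kT = 0.18850, 2.8443, 4.8098.
Z = Σ gᵢe^(−Eᵢ/kT) = 3·e^(−0.18850) + 3·e^(−2.8443) + 3·e^(−4.8098) = 2.4846 + 0.17452 + 0.024448 = 2.6836.
⟨E⟩ = Σ EᵢPᵢ = 60.122 meV.
S/k_B = ln Z + ⟨E⟩/kT = ln(2.6836) + 60.122/149.07 = 0.98716 + 0.40331 = 1.39.

1.39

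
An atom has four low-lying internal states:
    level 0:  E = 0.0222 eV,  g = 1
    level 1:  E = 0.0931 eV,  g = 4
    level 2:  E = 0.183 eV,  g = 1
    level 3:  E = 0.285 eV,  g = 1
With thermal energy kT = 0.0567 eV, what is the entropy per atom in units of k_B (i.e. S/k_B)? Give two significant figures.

1.5

Eᵢ/kT = 0.3915, 1.642, 3.228, 5.026.
Z = Σ gᵢe^(−Eᵢ/kT) = 1·e^(−0.3915) + 4·e^(−1.642) + 1·e^(−3.228) + 1·e^(−5.026) = 0.6760 + 0.7744 + 0.03964 + 0.006565 = 1.497.
⟨E⟩ = Σ EᵢPᵢ = 0.06428 eV.
S/k_B = ln Z + ⟨E⟩/kT = ln(1.497) + 0.06428/0.0567 = 0.4035 + 1.134 = 1.5.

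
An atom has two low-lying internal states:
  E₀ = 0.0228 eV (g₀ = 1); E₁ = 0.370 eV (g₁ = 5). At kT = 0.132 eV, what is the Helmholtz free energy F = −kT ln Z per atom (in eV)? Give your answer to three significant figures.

Eᵢ/kT = 0.17273, 2.8030.
Z = Σ gᵢe^(−Eᵢ/kT) = 1·e^(−0.17273) + 5·e^(−2.8030) = 0.84136 + 0.30314 = 1.1445.
F = −kT ln Z = −0.132 × ln(1.1445) = −0.132 × 0.13497 = -0.0178 eV.

-0.0178 eV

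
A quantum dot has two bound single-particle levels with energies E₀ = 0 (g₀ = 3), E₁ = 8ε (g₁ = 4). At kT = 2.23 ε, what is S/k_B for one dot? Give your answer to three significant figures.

Eᵢ/kT = 0, 3.5874.
Z = Σ gᵢe^(−Eᵢ/kT) = 3·e^(−0) + 4·e^(−3.5874) = 3.0000 + 0.11068 = 3.1107.
⟨E⟩ = Σ EᵢPᵢ = 0.28464 ε.
S/k_B = ln Z + ⟨E⟩/kT = ln(3.1107) + 0.28464/2.23 = 1.1348 + 0.12764 = 1.26.

1.26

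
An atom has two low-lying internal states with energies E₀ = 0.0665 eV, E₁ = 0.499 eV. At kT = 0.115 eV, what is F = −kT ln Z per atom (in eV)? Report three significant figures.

0.0639 eV

Eᵢ/kT = 0.57826, 4.3391.
Z = Σ e^(−Eᵢ/kT) = e^(−0.57826) + e^(−4.3391) = 0.56087 + 0.013048 = 0.57392.
F = −kT ln Z = −0.115 × ln(0.57392) = −0.115 × -0.55527 = 0.0639 eV.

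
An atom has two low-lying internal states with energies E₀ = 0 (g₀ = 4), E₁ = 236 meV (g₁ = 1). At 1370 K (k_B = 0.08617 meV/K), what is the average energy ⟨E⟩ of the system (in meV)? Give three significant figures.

7.73 meV

k_BT = 0.08617 × 1370 K = 118.05 meV.
Eᵢ/kT = 0, 1.9992.
Z = Σ gᵢe^(−Eᵢ/kT) = 4·e^(−0) + 1·e^(−1.9992) = 4.0000 + 0.13544 = 4.1354.
⟨E⟩ = Σ Eᵢ gᵢe^(−Eᵢ/kT) / Z = (0·4.0000 + 236·0.13544) / 4.1354 = 7.73 meV.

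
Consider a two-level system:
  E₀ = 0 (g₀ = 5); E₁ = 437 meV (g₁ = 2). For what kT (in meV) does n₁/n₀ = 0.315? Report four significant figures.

1829 meV

n₁/n₀ = (g₁/g₀) exp[−(E₁−E₀)/kT] = 0.315.
⇒ (E₁−E₀)/kT = ln((2/5)/0.315) = ln(1.26984) = 0.238891.
kT = 437 meV / 0.238891 = 1829 meV.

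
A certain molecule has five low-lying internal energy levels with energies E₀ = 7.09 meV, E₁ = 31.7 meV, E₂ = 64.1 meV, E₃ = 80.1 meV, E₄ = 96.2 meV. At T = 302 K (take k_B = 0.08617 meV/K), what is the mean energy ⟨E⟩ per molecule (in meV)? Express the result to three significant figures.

k_BT = 0.08617 × 302 K = 26.023 meV.
Eᵢ/kT = 0.27245, 1.2182, 2.4632, 3.0780, 3.6967.
Z = Σ e^(−Eᵢ/kT) = e^(−0.27245) + e^(−1.2182) + e^(−2.4632) + e^(−3.0780) + e^(−3.6967) = 0.76151 + 0.29576 + 0.085162 + 0.046051 + 0.024805 = 1.2133.
⟨E⟩ = Σ Eᵢ e^(−Eᵢ/kT) / Z = (7.09·0.76151 + 31.7·0.29576 + 64.1·0.085162 + 80.1·0.046051 + 96.2·0.024805) / 1.2133 = 21.7 meV.

21.7 meV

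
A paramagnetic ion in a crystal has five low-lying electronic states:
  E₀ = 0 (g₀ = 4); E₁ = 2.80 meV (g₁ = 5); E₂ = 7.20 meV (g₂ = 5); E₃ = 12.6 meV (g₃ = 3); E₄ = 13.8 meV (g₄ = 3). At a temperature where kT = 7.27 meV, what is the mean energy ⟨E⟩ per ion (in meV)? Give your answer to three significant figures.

3.49 meV

Eᵢ/kT = 0, 0.38514, 0.99037, 1.7331, 1.8982.
Z = Σ gᵢe^(−Eᵢ/kT) = 4·e^(−0) + 5·e^(−0.38514) + 5·e^(−0.99037) + 3·e^(−1.7331) + 3·e^(−1.8982) = 4.0000 + 3.4018 + 1.8572 + 0.53021 + 0.44951 = 10.239.
⟨E⟩ = Σ Eᵢ gᵢe^(−Eᵢ/kT) / Z = (0·4.0000 + 2.80·3.4018 + 7.20·1.8572 + 12.6·0.53021 + 13.8·0.44951) / 10.239 = 3.49 meV.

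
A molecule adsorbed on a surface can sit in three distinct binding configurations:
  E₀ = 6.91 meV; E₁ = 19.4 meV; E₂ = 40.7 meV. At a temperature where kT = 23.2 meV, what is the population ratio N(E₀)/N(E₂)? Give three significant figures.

n₀/n₂ = exp[−(E₀−E₂)/kT] = exp(−(-33.79 meV)/(23.2 meV)) = exp(1.4565) = 4.29.

4.29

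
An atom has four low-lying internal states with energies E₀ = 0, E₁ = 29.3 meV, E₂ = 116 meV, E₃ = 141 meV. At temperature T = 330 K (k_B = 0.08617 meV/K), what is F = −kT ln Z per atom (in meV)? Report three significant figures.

k_BT = 0.08617 × 330 K = 28.436 meV.
Eᵢ/kT = 0, 1.0304, 4.0793, 4.9585.
Z = Σ e^(−Eᵢ/kT) = e^(−0) + e^(−1.0304) + e^(−4.0793) + e^(−4.9585) = 1.0000 + 0.35686 + 0.016919 + 0.0070235 = 1.3808.
F = −kT ln Z = −28.436 × ln(1.3808) = −28.436 × 0.32266 = -9.18 meV.

-9.18 meV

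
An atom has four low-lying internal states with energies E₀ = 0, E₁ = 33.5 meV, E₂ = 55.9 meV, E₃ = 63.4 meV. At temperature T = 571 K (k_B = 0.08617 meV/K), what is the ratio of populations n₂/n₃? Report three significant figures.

1.16

k_BT = 0.08617 × 571 K = 49.203 meV.
n₂/n₃ = exp[−(E₂−E₃)/kT] = exp(−(-7.5 meV)/(49.203 meV)) = exp(0.15243) = 1.16.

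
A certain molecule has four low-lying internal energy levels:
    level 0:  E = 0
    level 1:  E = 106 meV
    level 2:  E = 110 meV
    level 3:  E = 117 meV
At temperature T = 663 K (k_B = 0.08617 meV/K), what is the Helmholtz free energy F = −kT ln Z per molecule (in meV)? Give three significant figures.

-20.5 meV

k_BT = 0.08617 × 663 K = 57.131 meV.
Eᵢ/kT = 0, 1.8554, 1.9254, 2.0479.
Z = Σ e^(−Eᵢ/kT) = e^(−0) + e^(−1.8554) + e^(−1.9254) + e^(−2.0479) = 1.0000 + 0.15639 + 0.14582 + 0.12901 = 1.4312.
F = −kT ln Z = −57.131 × ln(1.4312) = −57.131 × 0.35851 = -20.5 meV.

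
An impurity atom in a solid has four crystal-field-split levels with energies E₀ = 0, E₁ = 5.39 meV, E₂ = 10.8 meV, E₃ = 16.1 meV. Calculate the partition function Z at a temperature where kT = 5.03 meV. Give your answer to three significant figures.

Eᵢ/kT = 0, 1.0716, 2.1471, 3.2008.
Z = Σ e^(−Eᵢ/kT) = e^(−0) + e^(−1.0716) + e^(−2.1471) + e^(−3.2008) = 1.0000 + 0.34246 + 0.11682 + 0.040730 = 1.5000.

Z = 1.50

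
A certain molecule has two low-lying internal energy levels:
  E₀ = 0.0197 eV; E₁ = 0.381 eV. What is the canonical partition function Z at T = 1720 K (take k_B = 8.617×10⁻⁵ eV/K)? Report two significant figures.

k_BT = 8.617×10⁻⁵ × 1720 K = 0.1482 eV.
Eᵢ/kT = 0.1329, 2.571.
Z = Σ e^(−Eᵢ/kT) = e^(−0.1329) + e^(−2.571) = 0.8756 + 0.07646 = 0.9521.

Z = 0.95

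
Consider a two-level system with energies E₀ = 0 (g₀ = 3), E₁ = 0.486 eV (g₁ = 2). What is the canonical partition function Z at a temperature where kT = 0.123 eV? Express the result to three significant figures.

Eᵢ/kT = 0, 3.9512.
Z = Σ gᵢe^(−Eᵢ/kT) = 3·e^(−0) + 2·e^(−3.9512) = 3.0000 + 0.038463 = 3.0385.

Z = 3.04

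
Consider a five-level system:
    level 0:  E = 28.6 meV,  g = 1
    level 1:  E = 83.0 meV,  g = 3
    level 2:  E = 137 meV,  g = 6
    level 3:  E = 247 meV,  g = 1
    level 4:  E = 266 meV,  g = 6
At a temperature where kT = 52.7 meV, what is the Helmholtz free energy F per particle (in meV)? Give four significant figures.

-27.83 meV

Eᵢ/kT = 0.542694, 1.57495, 2.59962, 4.68691, 5.04744.
Z = Σ gᵢe^(−Eᵢ/kT) = 1·e^(−0.542694) + 3·e^(−1.57495) + 6·e^(−2.59962) + 1·e^(−4.68691) + 6·e^(−5.04744) = 0.581180 + 0.621054 + 0.445811 + 0.00921512 + 0.0385546 = 1.69581.
F = −kT ln Z = −52.7 × ln(1.69581) = −52.7 × 0.528161 = -27.83 meV.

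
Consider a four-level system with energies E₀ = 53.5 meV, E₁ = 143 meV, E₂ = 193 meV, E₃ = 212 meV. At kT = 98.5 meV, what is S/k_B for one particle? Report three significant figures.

1.17

Eᵢ/kT = 0.54315, 1.4518, 1.9594, 2.1523.
Z = Σ e^(−Eᵢ/kT) = e^(−0.54315) + e^(−1.4518) + e^(−1.9594) + e^(−2.1523) = 0.58092 + 0.23415 + 0.14094 + 0.11622 = 1.0722.
⟨E⟩ = Σ EᵢPᵢ = 108.56 meV.
S/k_B = ln Z + ⟨E⟩/kT = ln(1.0722) + 108.56/98.5 = 0.069713 + 1.1021 = 1.17.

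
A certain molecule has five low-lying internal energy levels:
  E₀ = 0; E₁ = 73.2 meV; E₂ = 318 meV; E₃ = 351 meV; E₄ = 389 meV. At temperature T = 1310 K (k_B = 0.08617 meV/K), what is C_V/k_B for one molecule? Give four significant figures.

k_BT = 0.08617 × 1310 K = 112.883 meV.
Eᵢ/kT = 0, 0.648459, 2.81708, 3.10941, 3.44605.
Z = Σ e^(−Eᵢ/kT) = e^(−0) + e^(−0.648459) + e^(−2.81708) + e^(−3.10941) + e^(−3.44605) = 1.00000 + 0.522851 + 0.0597802 + 0.0446273 + 0.0318713 = 1.65913.
⟨E⟩ = 51.4396 meV, ⟨E²⟩ = 11552.9 meV².
C_V/k_B = (⟨E²⟩ − ⟨E⟩²)/(kT)² = (11552.9 − 2646.03)/12742.6 = 0.6990.

0.6990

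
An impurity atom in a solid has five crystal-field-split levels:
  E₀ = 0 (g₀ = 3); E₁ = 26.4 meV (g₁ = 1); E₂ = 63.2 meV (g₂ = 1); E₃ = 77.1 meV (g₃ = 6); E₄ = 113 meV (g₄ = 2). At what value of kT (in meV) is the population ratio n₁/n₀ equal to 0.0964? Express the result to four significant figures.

21.28 meV

n₁/n₀ = (g₁/g₀) exp[−(E₁−E₀)/kT] = 0.0964.
⇒ (E₁−E₀)/kT = ln((1/3)/0.0964) = ln(3.45781) = 1.24064.
kT = 26.4 meV / 1.24064 = 21.28 meV.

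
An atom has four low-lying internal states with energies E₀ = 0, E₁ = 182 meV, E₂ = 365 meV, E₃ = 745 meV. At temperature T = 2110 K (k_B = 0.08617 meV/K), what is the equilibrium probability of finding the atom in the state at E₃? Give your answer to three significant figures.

0.0109

k_BT = 0.08617 × 2110 K = 181.82 meV.
Eᵢ/kT = 0, 1.0010, 2.0075, 4.0975.
Z = Σ e^(−Eᵢ/kT) = e^(−0) + e^(−1.0010) + e^(−2.0075) + e^(−4.0975) = 1.0000 + 0.36751 + 0.13432 + 0.016614 = 1.5184.
P₃ = e^(−E₃/kT) / Z = 0.016614/1.5184 = 0.0109.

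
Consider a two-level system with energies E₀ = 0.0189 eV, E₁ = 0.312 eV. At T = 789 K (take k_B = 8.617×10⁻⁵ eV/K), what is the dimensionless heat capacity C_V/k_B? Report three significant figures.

k_BT = 8.617×10⁻⁵ × 789 K = 0.067988 eV.
Eᵢ/kT = 0.27799, 4.5890.
Z = Σ e^(−Eᵢ/kT) = e^(−0.27799) + e^(−4.5890) = 0.75730 + 0.010163 = 0.76746.
⟨E⟩ = 0.022781 eV, ⟨E²⟩ = 0.0016415 eV².
C_V/k_B = (⟨E²⟩ − ⟨E⟩²)/(kT)² = (0.0016415 − 0.00051897)/0.0046224 = 0.243.

0.243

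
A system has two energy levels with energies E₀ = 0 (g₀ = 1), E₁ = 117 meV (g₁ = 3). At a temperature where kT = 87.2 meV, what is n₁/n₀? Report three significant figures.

0.784

n₁/n₀ = (g₁/g₀) exp[−(E₁−E₀)/kT] = (3/1) × exp(−(117 meV)/(87.2 meV)) = (3/1) × exp(-1.3417) = 0.784.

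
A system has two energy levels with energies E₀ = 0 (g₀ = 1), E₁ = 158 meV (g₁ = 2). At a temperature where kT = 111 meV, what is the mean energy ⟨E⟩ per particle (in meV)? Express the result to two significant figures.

51 meV

Eᵢ/kT = 0, 1.423.
Z = Σ gᵢe^(−Eᵢ/kT) = 1·e^(−0) + 2·e^(−1.423) = 1.000 + 0.4820 = 1.482.
⟨E⟩ = Σ Eᵢ gᵢe^(−Eᵢ/kT) / Z = (0·1.000 + 158·0.4820) / 1.482 = 51 meV.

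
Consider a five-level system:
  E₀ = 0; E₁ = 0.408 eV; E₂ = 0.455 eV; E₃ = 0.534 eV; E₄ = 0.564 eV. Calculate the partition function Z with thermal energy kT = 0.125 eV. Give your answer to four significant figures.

Z = 1.089

Eᵢ/kT = 0, 3.26400, 3.64000, 4.27200, 4.51200.
Z = Σ e^(−Eᵢ/kT) = e^(−0) + e^(−3.26400) + e^(−3.64000) + e^(−4.27200) + e^(−4.51200) = 1.00000 + 0.0382352 + 0.0262523 + 0.0139538 + 0.0109765 = 1.08942.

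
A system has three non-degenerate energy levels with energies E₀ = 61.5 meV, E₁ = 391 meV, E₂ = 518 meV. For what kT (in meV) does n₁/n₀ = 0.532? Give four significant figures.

522.1 meV

n₁/n₀ = exp[−(E₁−E₀)/kT] = 0.532.
⇒ (E₁−E₀)/kT = ln(1/0.532) = ln(1.87970) = 0.631112.
kT = 329.5 meV / 0.631112 = 522.1 meV.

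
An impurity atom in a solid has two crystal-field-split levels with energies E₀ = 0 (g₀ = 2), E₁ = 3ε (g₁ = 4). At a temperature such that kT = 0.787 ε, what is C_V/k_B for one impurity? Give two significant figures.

Eᵢ/kT = 0, 3.812.
Z = Σ gᵢe^(−Eᵢ/kT) = 2·e^(−0) + 4·e^(−3.812) = 2.000 + 0.08842 = 2.088.
⟨E⟩ = 0.1270 ε, ⟨E²⟩ = 0.3811 ε².
C_V/k_B = (⟨E²⟩ − ⟨E⟩²)/(kT)² = (0.3811 − 0.01613)/0.6194 = 0.59.

0.59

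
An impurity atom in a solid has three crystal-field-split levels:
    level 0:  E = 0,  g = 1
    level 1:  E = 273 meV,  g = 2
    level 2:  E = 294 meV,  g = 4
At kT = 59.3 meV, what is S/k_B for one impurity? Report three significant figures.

0.268

Eᵢ/kT = 0, 4.6037, 4.9578.
Z = Σ gᵢe^(−Eᵢ/kT) = 1·e^(−0) + 2·e^(−4.6037) + 4·e^(−4.9578) = 1.0000 + 0.020029 + 0.028113 = 1.0481.
⟨E⟩ = Σ EᵢPᵢ = 13.103 meV.
S/k_B = ln Z + ⟨E⟩/kT = ln(1.0481) + 13.103/59.3 = 0.046979 + 0.22096 = 0.268.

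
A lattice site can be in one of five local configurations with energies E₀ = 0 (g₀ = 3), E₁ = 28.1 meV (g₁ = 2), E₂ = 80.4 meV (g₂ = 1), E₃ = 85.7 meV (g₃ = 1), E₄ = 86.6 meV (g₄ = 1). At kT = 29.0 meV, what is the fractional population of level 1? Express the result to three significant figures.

Eᵢ/kT = 0, 0.96897, 2.7724, 2.9552, 2.9862.
Z = Σ gᵢe^(−Eᵢ/kT) = 3·e^(−0) + 2·e^(−0.96897) + 1·e^(−2.7724) + 1·e^(−2.9552) + 1·e^(−2.9862) = 3.0000 + 0.75895 + 0.062512 + 0.052068 + 0.050479 = 3.9240.
P₁ = g₁ e^(−E₁/kT) / Z = 0.75895/3.9240 = 0.193.

0.193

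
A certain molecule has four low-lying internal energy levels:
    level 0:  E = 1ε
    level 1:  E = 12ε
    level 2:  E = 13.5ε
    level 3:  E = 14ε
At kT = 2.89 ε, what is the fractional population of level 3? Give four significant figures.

Eᵢ/kT = 0.346021, 4.15225, 4.67128, 4.84429.
Z = Σ e^(−Eᵢ/kT) = e^(−0.346021) + e^(−4.15225) + e^(−4.67128) + e^(−4.84429) = 0.707498 + 0.0157290 + 0.00936028 + 0.00787321 = 0.740460.
P₃ = e^(−E₃/kT) / Z = 0.00787321/0.740460 = 0.01063.

0.01063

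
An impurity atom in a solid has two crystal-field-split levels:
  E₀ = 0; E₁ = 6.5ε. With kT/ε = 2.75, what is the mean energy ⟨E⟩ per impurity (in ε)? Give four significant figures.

0.5589 ε

Eᵢ/kT = 0, 2.36364.
Z = Σ e^(−Eᵢ/kT) = e^(−0) + e^(−2.36364) = 1.00000 + 0.0940772 = 1.09408.
⟨E⟩ = Σ Eᵢ e^(−Eᵢ/kT) / Z = (0·1.00000 + 6.5·0.0940772) / 1.09408 = 0.5589 ε.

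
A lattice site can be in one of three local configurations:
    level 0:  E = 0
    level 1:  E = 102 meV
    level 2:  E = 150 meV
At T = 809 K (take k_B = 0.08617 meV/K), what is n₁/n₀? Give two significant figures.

0.23

k_BT = 0.08617 × 809 K = 69.71 meV.
n₁/n₀ = exp[−(E₁−E₀)/kT] = exp(−(102 meV)/(69.71 meV)) = exp(-1.463) = 0.23.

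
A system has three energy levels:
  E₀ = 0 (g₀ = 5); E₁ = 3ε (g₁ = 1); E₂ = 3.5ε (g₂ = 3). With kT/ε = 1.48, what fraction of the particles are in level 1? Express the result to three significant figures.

Eᵢ/kT = 0, 2.0270, 2.3649.
Z = Σ gᵢe^(−Eᵢ/kT) = 5·e^(−0) + 1·e^(−2.0270) + 3·e^(−2.3649) = 5.0000 + 0.13173 + 0.28188 = 5.4136.
P₁ = g₁ e^(−E₁/kT) / Z = 0.13173/5.4136 = 0.0243.

0.0243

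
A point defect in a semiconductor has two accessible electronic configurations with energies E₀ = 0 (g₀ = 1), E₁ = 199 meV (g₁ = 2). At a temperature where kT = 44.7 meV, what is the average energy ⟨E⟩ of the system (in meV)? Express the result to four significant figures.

Eᵢ/kT = 0, 4.45190.
Z = Σ gᵢe^(−Eᵢ/kT) = 1·e^(−0) + 2·e^(−4.45190) = 1.00000 + 0.0233128 = 1.02331.
⟨E⟩ = Σ Eᵢ gᵢe^(−Eᵢ/kT) / Z = (0·1.00000 + 199·0.0233128) / 1.02331 = 4.534 meV.

4.534 meV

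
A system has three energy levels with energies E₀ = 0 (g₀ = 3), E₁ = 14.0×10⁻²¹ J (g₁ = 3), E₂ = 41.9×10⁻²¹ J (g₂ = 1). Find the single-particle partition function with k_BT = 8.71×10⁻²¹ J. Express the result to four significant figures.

Z = 3.609

Eᵢ/kT = 0, 1.60735, 4.81056.
Z = Σ gᵢe^(−Eᵢ/kT) = 3·e^(−0) + 3·e^(−1.60735) + 1·e^(−4.81056) = 3.00000 + 0.601254 + 0.00814330 = 3.60940.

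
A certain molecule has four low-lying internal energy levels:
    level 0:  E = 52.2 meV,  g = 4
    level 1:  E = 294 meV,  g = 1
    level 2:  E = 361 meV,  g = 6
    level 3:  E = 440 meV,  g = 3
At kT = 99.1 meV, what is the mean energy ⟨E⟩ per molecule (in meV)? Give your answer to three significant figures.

Eᵢ/kT = 0.52674, 2.9667, 3.6428, 4.4400.
Z = Σ gᵢe^(−Eᵢ/kT) = 4·e^(−0.52674) + 1·e^(−2.9667) + 6·e^(−3.6428) + 3·e^(−4.4400) = 2.3621 + 0.051473 + 0.15707 + 0.035388 = 2.6060.
⟨E⟩ = Σ Eᵢ gᵢe^(−Eᵢ/kT) / Z = (52.2·2.3621 + 294·0.051473 + 361·0.15707 + 440·0.035388) / 2.6060 = 80.9 meV.

80.9 meV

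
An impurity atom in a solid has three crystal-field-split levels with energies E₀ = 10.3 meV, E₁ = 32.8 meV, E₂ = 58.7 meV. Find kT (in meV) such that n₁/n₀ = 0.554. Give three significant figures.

n₁/n₀ = exp[−(E₁−E₀)/kT] = 0.554.
⇒ (E₁−E₀)/kT = ln(1/0.554) = ln(1.8051) = 0.59062.
kT = 22.5 meV / 0.59062 = 38.1 meV.

38.1 meV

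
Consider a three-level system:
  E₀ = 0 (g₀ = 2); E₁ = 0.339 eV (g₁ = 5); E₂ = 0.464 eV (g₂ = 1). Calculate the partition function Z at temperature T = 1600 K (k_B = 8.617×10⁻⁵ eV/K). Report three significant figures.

k_BT = 8.617×10⁻⁵ × 1600 K = 0.13787 eV.
Eᵢ/kT = 0, 2.4588, 3.3655.
Z = Σ gᵢe^(−Eᵢ/kT) = 2·e^(−0) + 5·e^(−2.4588) + 1·e^(−3.3655) = 2.0000 + 0.42769 + 0.034545 = 2.4622.

Z = 2.46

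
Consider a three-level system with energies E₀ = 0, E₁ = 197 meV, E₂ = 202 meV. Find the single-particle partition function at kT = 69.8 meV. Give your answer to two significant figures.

Eᵢ/kT = 0, 2.822, 2.894.
Z = Σ e^(−Eᵢ/kT) = e^(−0) + e^(−2.822) + e^(−2.894) = 1.000 + 0.05949 + 0.05535 = 1.115.

Z = 1.1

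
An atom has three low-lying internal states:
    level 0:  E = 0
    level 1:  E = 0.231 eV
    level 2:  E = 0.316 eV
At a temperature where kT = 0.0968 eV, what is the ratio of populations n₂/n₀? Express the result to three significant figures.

n₂/n₀ = exp[−(E₂−E₀)/kT] = exp(−(0.316 eV)/(0.0968 eV)) = exp(-3.2645) = 0.0382.

0.0382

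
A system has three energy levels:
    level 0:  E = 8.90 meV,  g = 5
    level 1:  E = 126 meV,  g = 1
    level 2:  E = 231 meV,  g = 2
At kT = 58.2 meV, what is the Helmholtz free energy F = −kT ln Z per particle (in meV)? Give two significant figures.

Eᵢ/kT = 0.1529, 2.165, 3.969.
Z = Σ gᵢe^(−Eᵢ/kT) = 5·e^(−0.1529) + 1·e^(−2.165) + 2·e^(−3.969) = 4.291 + 0.1147 + 0.03778 = 4.443.
F = −kT ln Z = −58.2 × ln(4.443) = −58.2 × 1.491 = -87 meV.

-87 meV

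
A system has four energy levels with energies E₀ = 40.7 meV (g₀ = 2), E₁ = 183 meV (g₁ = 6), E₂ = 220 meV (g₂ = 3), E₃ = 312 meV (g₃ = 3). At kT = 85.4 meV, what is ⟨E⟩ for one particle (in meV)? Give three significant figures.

113 meV

Eᵢ/kT = 0.47658, 2.1429, 2.5761, 3.6534.
Z = Σ gᵢe^(−Eᵢ/kT) = 2·e^(−0.47658) + 6·e^(−2.1429) + 3·e^(−2.5761) + 3·e^(−3.6534) = 1.2418 + 0.70388 + 0.22821 + 0.077709 = 2.2516.
⟨E⟩ = Σ Eᵢ gᵢe^(−Eᵢ/kT) / Z = (40.7·1.2418 + 183·0.70388 + 220·0.22821 + 312·0.077709) / 2.2516 = 113 meV.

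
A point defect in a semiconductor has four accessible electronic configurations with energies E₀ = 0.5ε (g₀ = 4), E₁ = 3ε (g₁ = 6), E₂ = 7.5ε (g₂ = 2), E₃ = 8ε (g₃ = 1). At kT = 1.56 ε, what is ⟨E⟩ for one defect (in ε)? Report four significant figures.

Eᵢ/kT = 0.320513, 1.92308, 4.80769, 5.12821.
Z = Σ gᵢe^(−Eᵢ/kT) = 4·e^(−0.320513) + 6·e^(−1.92308) + 2·e^(−4.80769) + 1·e^(−5.12821) = 2.90311 + 0.876937 + 0.0163334 + 0.00592716 = 3.80231.
⟨E⟩ = Σ Eᵢ gᵢe^(−Eᵢ/kT) / Z = (0.5·2.90311 + 3·0.876937 + 7.5·0.0163334 + 8·0.00592716) / 3.80231 = 1.118 ε.

1.118 ε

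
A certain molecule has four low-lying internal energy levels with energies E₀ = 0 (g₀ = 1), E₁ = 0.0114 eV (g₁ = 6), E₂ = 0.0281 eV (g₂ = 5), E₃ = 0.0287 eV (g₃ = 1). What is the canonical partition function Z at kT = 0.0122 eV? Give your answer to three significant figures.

Eᵢ/kT = 0, 0.93443, 2.3033, 2.3525.
Z = Σ gᵢe^(−Eᵢ/kT) = 1·e^(−0) + 6·e^(−0.93443) + 5·e^(−2.3033) + 1·e^(−2.3525) = 1.0000 + 2.3569 + 0.49964 + 0.095131 = 3.9517.

Z = 3.95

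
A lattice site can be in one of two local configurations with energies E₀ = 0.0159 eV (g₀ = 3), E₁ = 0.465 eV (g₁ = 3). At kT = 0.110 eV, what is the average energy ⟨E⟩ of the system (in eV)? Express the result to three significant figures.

Eᵢ/kT = 0.14455, 4.2273.
Z = Σ gᵢe^(−Eᵢ/kT) = 3·e^(−0.14455) + 3·e^(−4.2273) = 2.5962 + 0.043775 = 2.6400.
⟨E⟩ = Σ Eᵢ gᵢe^(−Eᵢ/kT) / Z = (0.0159·2.5962 + 0.465·0.043775) / 2.6400 = 0.0233 eV.

0.0233 eV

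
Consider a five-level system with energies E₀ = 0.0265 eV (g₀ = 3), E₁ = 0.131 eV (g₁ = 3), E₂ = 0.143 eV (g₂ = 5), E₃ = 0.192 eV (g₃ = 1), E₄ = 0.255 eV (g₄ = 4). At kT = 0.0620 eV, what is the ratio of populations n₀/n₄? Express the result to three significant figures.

n₀/n₄ = (g₀/g₄) exp[−(E₀−E₄)/kT] = (3/4) × exp(−(-0.2285 eV)/(0.0620 eV)) = (3/4) × exp(3.6855) = 29.9.

29.9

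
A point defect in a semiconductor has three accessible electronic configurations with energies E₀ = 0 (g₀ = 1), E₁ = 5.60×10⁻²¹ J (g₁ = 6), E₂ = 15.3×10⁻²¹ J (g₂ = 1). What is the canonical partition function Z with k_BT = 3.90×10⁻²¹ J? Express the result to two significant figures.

Eᵢ/kT = 0, 1.436, 3.923.
Z = Σ gᵢe^(−Eᵢ/kT) = 1·e^(−0) + 6·e^(−1.436) + 1·e^(−3.923) = 1.000 + 1.427 + 0.01978 = 2.447.

Z = 2.4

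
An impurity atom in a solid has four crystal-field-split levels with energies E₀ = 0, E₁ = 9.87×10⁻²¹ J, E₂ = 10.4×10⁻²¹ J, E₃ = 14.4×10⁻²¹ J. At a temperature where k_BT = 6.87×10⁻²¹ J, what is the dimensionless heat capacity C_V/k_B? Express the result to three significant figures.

0.623

Eᵢ/kT = 0, 1.4367, 1.5138, 2.0961.
Z = Σ e^(−Eᵢ/kT) = e^(−0) + e^(−1.4367) + e^(−1.5138) + e^(−2.0961) = 1.0000 + 0.23771 + 0.22007 + 0.12293 = 1.5807.
⟨E⟩ = 4.0521, ⟨E²⟩ = 45.834.
C_V/k_B = (⟨E²⟩ − ⟨E⟩²)/(kT)² = (45.834 − 16.420)/47.197 = 0.623.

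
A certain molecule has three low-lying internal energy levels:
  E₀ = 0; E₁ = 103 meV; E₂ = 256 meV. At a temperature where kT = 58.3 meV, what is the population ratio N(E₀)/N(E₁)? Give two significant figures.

5.9

n₀/n₁ = exp[−(E₀−E₁)/kT] = exp(−(-103 meV)/(58.3 meV)) = exp(1.767) = 5.9.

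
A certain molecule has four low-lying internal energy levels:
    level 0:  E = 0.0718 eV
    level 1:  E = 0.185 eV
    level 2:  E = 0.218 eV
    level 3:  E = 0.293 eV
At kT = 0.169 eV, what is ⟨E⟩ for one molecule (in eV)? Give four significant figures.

0.1532 eV

Eᵢ/kT = 0.424852, 1.09467, 1.28994, 1.73373.
Z = Σ e^(−Eᵢ/kT) = e^(−0.424852) + e^(−1.09467) + e^(−1.28994) + e^(−1.73373) = 0.653867 + 0.334650 + 0.275287 + 0.176624 = 1.44043.
⟨E⟩ = Σ Eᵢ e^(−Eᵢ/kT) / Z = (0.0718·0.653867 + 0.185·0.334650 + 0.218·0.275287 + 0.293·0.176624) / 1.44043 = 0.1532 eV.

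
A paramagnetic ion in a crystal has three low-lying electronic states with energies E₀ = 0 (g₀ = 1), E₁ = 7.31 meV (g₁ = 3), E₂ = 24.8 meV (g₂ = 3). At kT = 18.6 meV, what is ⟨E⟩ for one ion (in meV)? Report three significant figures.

9.02 meV

Eᵢ/kT = 0, 0.39301, 1.3333.
Z = Σ gᵢe^(−Eᵢ/kT) = 1·e^(−0) + 3·e^(−0.39301) + 3·e^(−1.3333) = 1.0000 + 2.0251 + 0.79082 = 3.8159.
⟨E⟩ = Σ Eᵢ gᵢe^(−Eᵢ/kT) / Z = (0·1.0000 + 7.31·2.0251 + 24.8·0.79082) / 3.8159 = 9.02 meV.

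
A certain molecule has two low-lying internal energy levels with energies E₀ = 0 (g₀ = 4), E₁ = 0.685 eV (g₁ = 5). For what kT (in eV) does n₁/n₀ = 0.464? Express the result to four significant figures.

n₁/n₀ = (g₁/g₀) exp[−(E₁−E₀)/kT] = 0.464.
⇒ (E₁−E₀)/kT = ln((5/4)/0.464) = ln(2.69397) = 0.991016.
kT = 0.685 eV / 0.991016 = 0.6912 eV.

0.6912 eV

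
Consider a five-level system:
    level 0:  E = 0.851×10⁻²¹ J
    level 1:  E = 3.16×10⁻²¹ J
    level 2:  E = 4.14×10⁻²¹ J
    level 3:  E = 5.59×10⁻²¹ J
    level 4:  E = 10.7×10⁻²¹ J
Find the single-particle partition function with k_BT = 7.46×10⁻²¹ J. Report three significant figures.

Eᵢ/kT = 0.11408, 0.42359, 0.55496, 0.74933, 1.4343.
Z = Σ e^(−Eᵢ/kT) = e^(−0.11408) + e^(−0.42359) + e^(−0.55496) + e^(−0.74933) + e^(−1.4343) = 0.89219 + 0.65469 + 0.57410 + 0.47268 + 0.23828 = 2.8319.

Z = 2.83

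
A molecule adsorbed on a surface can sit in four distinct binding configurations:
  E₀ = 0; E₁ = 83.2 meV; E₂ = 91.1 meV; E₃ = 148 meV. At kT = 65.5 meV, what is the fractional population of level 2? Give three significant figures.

0.152

Eᵢ/kT = 0, 1.2702, 1.3908, 2.2595.
Z = Σ e^(−Eᵢ/kT) = e^(−0) + e^(−1.2702) + e^(−1.3908) + e^(−2.2595) = 1.0000 + 0.28078 + 0.24888 + 0.10440 = 1.6341.
P₂ = e^(−E₂/kT) / Z = 0.24888/1.6341 = 0.152.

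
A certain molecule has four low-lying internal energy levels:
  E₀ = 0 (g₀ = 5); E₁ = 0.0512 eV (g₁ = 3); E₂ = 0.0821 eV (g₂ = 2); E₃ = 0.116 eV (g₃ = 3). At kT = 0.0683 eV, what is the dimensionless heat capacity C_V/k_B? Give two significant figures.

Eᵢ/kT = 0, 0.7496, 1.202, 1.698.
Z = Σ gᵢe^(−Eᵢ/kT) = 5·e^(−0) + 3·e^(−0.7496) + 2·e^(−1.202) + 3·e^(−1.698) = 5.000 + 1.418 + 0.6012 + 0.5491 = 7.568.
⟨E⟩ = 0.02453 eV, ⟨E²⟩ = 0.002003 eV².
C_V/k_B = (⟨E²⟩ − ⟨E⟩²)/(kT)² = (0.002003 − 0.0006017)/0.004665 = 0.30.

0.30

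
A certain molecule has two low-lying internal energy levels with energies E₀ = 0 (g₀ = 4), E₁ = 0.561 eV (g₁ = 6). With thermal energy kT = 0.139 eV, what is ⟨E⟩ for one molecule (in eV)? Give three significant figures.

Eᵢ/kT = 0, 4.0360.
Z = Σ gᵢe^(−Eᵢ/kT) = 4·e^(−0) + 6·e^(−4.0360) = 4.0000 + 0.10601 = 4.1060.
⟨E⟩ = Σ Eᵢ gᵢe^(−Eᵢ/kT) / Z = (0·4.0000 + 0.561·0.10601) / 4.1060 = 0.0145 eV.

0.0145 eV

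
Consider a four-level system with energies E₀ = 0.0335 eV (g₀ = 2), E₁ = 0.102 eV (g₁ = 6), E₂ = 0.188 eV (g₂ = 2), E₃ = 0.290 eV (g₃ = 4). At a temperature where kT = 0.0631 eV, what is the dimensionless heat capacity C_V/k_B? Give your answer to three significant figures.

Eᵢ/kT = 0.53090, 1.6165, 2.9794, 4.5959.
Z = Σ gᵢe^(−Eᵢ/kT) = 2·e^(−0.53090) + 6·e^(−1.6165) + 2·e^(−2.9794) + 4·e^(−4.5959) = 1.1762 + 1.1916 + 0.10165 + 0.040373 = 2.5098.
⟨E⟩ = 0.076406 eV, ⟨E²⟩ = 0.0082499 eV².
C_V/k_B = (⟨E²⟩ − ⟨E⟩²)/(kT)² = (0.0082499 − 0.0058379)/0.0039816 = 0.606.

0.606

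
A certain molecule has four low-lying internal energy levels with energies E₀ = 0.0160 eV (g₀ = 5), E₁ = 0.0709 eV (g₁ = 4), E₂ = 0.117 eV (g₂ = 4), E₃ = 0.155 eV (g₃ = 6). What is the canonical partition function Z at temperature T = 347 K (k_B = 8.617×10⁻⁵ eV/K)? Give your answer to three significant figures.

Z = 3.42

k_BT = 8.617×10⁻⁵ × 347 K = 0.029901 eV.
Eᵢ/kT = 0.53510, 2.3712, 3.9129, 5.1838.
Z = Σ gᵢe^(−Eᵢ/kT) = 5·e^(−0.53510) + 4·e^(−2.3712) + 4·e^(−3.9129) + 6·e^(−5.1838) = 2.9281 + 0.37347 + 0.079930 + 0.033640 = 3.4151.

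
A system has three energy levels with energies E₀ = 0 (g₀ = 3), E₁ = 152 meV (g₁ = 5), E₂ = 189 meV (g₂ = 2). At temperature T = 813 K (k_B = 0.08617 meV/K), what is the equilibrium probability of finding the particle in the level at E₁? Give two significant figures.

k_BT = 0.08617 × 813 K = 70.06 meV.
Eᵢ/kT = 0, 2.170, 2.698.
Z = Σ gᵢe^(−Eᵢ/kT) = 3·e^(−0) + 5·e^(−2.170) + 2·e^(−2.698) = 3.000 + 0.5709 + 0.1347 = 3.706.
P₁ = g₁ e^(−E₁/kT) / Z = 0.5709/3.706 = 0.15.

0.15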